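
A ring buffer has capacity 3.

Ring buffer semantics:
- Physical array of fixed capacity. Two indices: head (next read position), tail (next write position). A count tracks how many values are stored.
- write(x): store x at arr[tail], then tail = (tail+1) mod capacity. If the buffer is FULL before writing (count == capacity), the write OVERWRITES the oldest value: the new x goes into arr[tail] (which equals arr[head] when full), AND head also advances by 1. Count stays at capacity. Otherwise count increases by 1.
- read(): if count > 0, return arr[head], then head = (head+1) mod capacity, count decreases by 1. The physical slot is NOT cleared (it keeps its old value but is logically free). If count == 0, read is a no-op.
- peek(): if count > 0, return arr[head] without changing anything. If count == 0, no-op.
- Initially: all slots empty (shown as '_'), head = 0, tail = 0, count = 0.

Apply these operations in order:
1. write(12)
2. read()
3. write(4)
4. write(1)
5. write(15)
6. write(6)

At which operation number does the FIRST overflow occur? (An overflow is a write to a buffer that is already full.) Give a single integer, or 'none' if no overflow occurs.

After op 1 (write(12)): arr=[12 _ _] head=0 tail=1 count=1
After op 2 (read()): arr=[12 _ _] head=1 tail=1 count=0
After op 3 (write(4)): arr=[12 4 _] head=1 tail=2 count=1
After op 4 (write(1)): arr=[12 4 1] head=1 tail=0 count=2
After op 5 (write(15)): arr=[15 4 1] head=1 tail=1 count=3
After op 6 (write(6)): arr=[15 6 1] head=2 tail=2 count=3

Answer: 6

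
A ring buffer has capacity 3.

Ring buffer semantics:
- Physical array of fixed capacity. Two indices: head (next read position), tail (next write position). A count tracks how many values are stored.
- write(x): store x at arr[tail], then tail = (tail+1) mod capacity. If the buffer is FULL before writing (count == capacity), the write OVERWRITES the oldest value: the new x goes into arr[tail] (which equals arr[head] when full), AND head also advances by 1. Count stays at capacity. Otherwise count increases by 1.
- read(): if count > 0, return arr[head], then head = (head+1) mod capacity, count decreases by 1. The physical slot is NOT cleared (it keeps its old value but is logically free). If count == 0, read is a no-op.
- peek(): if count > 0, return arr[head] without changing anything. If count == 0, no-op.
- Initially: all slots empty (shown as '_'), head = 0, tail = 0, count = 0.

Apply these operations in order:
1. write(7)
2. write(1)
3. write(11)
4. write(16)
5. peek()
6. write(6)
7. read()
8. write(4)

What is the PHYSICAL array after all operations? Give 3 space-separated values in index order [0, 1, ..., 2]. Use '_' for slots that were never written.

After op 1 (write(7)): arr=[7 _ _] head=0 tail=1 count=1
After op 2 (write(1)): arr=[7 1 _] head=0 tail=2 count=2
After op 3 (write(11)): arr=[7 1 11] head=0 tail=0 count=3
After op 4 (write(16)): arr=[16 1 11] head=1 tail=1 count=3
After op 5 (peek()): arr=[16 1 11] head=1 tail=1 count=3
After op 6 (write(6)): arr=[16 6 11] head=2 tail=2 count=3
After op 7 (read()): arr=[16 6 11] head=0 tail=2 count=2
After op 8 (write(4)): arr=[16 6 4] head=0 tail=0 count=3

Answer: 16 6 4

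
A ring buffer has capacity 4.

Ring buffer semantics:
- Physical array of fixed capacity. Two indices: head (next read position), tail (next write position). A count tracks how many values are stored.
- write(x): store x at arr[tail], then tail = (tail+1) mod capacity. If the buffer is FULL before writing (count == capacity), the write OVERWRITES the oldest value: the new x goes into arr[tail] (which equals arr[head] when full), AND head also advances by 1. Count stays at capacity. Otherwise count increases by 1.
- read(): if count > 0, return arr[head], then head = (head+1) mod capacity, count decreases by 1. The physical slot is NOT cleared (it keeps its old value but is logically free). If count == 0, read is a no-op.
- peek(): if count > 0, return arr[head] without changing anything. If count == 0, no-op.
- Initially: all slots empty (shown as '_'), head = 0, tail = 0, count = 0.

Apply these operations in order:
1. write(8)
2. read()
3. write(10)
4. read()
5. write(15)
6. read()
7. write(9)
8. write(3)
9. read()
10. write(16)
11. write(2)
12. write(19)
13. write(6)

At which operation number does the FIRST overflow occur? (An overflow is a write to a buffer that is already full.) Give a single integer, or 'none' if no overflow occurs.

Answer: 13

Derivation:
After op 1 (write(8)): arr=[8 _ _ _] head=0 tail=1 count=1
After op 2 (read()): arr=[8 _ _ _] head=1 tail=1 count=0
After op 3 (write(10)): arr=[8 10 _ _] head=1 tail=2 count=1
After op 4 (read()): arr=[8 10 _ _] head=2 tail=2 count=0
After op 5 (write(15)): arr=[8 10 15 _] head=2 tail=3 count=1
After op 6 (read()): arr=[8 10 15 _] head=3 tail=3 count=0
After op 7 (write(9)): arr=[8 10 15 9] head=3 tail=0 count=1
After op 8 (write(3)): arr=[3 10 15 9] head=3 tail=1 count=2
After op 9 (read()): arr=[3 10 15 9] head=0 tail=1 count=1
After op 10 (write(16)): arr=[3 16 15 9] head=0 tail=2 count=2
After op 11 (write(2)): arr=[3 16 2 9] head=0 tail=3 count=3
After op 12 (write(19)): arr=[3 16 2 19] head=0 tail=0 count=4
After op 13 (write(6)): arr=[6 16 2 19] head=1 tail=1 count=4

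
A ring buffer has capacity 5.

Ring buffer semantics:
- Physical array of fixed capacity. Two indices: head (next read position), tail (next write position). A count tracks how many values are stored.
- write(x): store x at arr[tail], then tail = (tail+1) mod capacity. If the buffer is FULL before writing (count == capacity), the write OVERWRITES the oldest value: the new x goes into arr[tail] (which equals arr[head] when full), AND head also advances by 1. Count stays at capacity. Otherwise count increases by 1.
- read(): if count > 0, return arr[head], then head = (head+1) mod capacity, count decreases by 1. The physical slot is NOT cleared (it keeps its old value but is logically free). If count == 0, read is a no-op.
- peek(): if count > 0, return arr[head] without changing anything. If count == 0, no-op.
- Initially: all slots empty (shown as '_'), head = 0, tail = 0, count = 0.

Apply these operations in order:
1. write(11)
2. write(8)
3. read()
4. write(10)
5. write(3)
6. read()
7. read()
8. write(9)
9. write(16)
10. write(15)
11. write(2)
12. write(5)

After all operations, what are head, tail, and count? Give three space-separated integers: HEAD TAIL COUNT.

After op 1 (write(11)): arr=[11 _ _ _ _] head=0 tail=1 count=1
After op 2 (write(8)): arr=[11 8 _ _ _] head=0 tail=2 count=2
After op 3 (read()): arr=[11 8 _ _ _] head=1 tail=2 count=1
After op 4 (write(10)): arr=[11 8 10 _ _] head=1 tail=3 count=2
After op 5 (write(3)): arr=[11 8 10 3 _] head=1 tail=4 count=3
After op 6 (read()): arr=[11 8 10 3 _] head=2 tail=4 count=2
After op 7 (read()): arr=[11 8 10 3 _] head=3 tail=4 count=1
After op 8 (write(9)): arr=[11 8 10 3 9] head=3 tail=0 count=2
After op 9 (write(16)): arr=[16 8 10 3 9] head=3 tail=1 count=3
After op 10 (write(15)): arr=[16 15 10 3 9] head=3 tail=2 count=4
After op 11 (write(2)): arr=[16 15 2 3 9] head=3 tail=3 count=5
After op 12 (write(5)): arr=[16 15 2 5 9] head=4 tail=4 count=5

Answer: 4 4 5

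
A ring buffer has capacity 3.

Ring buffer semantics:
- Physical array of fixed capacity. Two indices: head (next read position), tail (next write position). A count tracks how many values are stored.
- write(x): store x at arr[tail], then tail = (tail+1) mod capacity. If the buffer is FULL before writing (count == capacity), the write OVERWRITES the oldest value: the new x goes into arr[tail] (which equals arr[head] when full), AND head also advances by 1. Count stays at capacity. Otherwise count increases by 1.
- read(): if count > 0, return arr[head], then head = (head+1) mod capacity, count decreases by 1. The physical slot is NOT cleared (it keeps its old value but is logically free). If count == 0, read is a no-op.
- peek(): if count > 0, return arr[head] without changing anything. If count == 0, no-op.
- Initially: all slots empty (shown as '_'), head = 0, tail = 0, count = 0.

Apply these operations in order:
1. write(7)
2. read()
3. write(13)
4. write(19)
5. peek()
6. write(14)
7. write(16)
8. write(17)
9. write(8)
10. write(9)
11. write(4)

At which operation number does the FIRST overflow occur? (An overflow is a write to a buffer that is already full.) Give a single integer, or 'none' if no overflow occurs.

After op 1 (write(7)): arr=[7 _ _] head=0 tail=1 count=1
After op 2 (read()): arr=[7 _ _] head=1 tail=1 count=0
After op 3 (write(13)): arr=[7 13 _] head=1 tail=2 count=1
After op 4 (write(19)): arr=[7 13 19] head=1 tail=0 count=2
After op 5 (peek()): arr=[7 13 19] head=1 tail=0 count=2
After op 6 (write(14)): arr=[14 13 19] head=1 tail=1 count=3
After op 7 (write(16)): arr=[14 16 19] head=2 tail=2 count=3
After op 8 (write(17)): arr=[14 16 17] head=0 tail=0 count=3
After op 9 (write(8)): arr=[8 16 17] head=1 tail=1 count=3
After op 10 (write(9)): arr=[8 9 17] head=2 tail=2 count=3
After op 11 (write(4)): arr=[8 9 4] head=0 tail=0 count=3

Answer: 7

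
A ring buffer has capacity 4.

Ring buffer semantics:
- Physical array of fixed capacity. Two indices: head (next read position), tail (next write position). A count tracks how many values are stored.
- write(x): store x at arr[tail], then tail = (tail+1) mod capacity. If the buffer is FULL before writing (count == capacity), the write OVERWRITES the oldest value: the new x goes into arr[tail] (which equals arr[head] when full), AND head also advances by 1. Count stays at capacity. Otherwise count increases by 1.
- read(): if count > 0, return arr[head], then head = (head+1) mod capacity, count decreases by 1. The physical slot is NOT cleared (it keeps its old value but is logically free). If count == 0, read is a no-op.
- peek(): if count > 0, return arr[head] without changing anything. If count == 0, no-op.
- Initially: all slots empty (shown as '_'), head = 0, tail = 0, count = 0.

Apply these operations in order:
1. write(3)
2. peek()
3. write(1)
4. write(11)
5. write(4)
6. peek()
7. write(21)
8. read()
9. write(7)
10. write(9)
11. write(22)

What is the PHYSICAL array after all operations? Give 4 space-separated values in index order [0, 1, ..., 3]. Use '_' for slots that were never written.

After op 1 (write(3)): arr=[3 _ _ _] head=0 tail=1 count=1
After op 2 (peek()): arr=[3 _ _ _] head=0 tail=1 count=1
After op 3 (write(1)): arr=[3 1 _ _] head=0 tail=2 count=2
After op 4 (write(11)): arr=[3 1 11 _] head=0 tail=3 count=3
After op 5 (write(4)): arr=[3 1 11 4] head=0 tail=0 count=4
After op 6 (peek()): arr=[3 1 11 4] head=0 tail=0 count=4
After op 7 (write(21)): arr=[21 1 11 4] head=1 tail=1 count=4
After op 8 (read()): arr=[21 1 11 4] head=2 tail=1 count=3
After op 9 (write(7)): arr=[21 7 11 4] head=2 tail=2 count=4
After op 10 (write(9)): arr=[21 7 9 4] head=3 tail=3 count=4
After op 11 (write(22)): arr=[21 7 9 22] head=0 tail=0 count=4

Answer: 21 7 9 22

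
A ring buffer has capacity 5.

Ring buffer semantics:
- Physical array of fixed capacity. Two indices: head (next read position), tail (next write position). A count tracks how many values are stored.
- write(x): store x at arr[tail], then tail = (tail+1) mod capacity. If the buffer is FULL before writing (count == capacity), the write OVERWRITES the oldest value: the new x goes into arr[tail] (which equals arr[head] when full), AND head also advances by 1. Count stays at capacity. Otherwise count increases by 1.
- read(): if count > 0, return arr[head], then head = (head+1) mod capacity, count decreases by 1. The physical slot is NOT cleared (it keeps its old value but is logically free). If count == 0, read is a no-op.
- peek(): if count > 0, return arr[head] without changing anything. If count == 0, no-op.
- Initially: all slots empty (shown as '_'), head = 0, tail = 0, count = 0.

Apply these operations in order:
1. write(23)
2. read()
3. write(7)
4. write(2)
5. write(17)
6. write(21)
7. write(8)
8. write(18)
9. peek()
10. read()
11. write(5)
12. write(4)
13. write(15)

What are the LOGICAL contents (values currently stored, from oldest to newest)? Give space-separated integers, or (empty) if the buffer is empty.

Answer: 8 18 5 4 15

Derivation:
After op 1 (write(23)): arr=[23 _ _ _ _] head=0 tail=1 count=1
After op 2 (read()): arr=[23 _ _ _ _] head=1 tail=1 count=0
After op 3 (write(7)): arr=[23 7 _ _ _] head=1 tail=2 count=1
After op 4 (write(2)): arr=[23 7 2 _ _] head=1 tail=3 count=2
After op 5 (write(17)): arr=[23 7 2 17 _] head=1 tail=4 count=3
After op 6 (write(21)): arr=[23 7 2 17 21] head=1 tail=0 count=4
After op 7 (write(8)): arr=[8 7 2 17 21] head=1 tail=1 count=5
After op 8 (write(18)): arr=[8 18 2 17 21] head=2 tail=2 count=5
After op 9 (peek()): arr=[8 18 2 17 21] head=2 tail=2 count=5
After op 10 (read()): arr=[8 18 2 17 21] head=3 tail=2 count=4
After op 11 (write(5)): arr=[8 18 5 17 21] head=3 tail=3 count=5
After op 12 (write(4)): arr=[8 18 5 4 21] head=4 tail=4 count=5
After op 13 (write(15)): arr=[8 18 5 4 15] head=0 tail=0 count=5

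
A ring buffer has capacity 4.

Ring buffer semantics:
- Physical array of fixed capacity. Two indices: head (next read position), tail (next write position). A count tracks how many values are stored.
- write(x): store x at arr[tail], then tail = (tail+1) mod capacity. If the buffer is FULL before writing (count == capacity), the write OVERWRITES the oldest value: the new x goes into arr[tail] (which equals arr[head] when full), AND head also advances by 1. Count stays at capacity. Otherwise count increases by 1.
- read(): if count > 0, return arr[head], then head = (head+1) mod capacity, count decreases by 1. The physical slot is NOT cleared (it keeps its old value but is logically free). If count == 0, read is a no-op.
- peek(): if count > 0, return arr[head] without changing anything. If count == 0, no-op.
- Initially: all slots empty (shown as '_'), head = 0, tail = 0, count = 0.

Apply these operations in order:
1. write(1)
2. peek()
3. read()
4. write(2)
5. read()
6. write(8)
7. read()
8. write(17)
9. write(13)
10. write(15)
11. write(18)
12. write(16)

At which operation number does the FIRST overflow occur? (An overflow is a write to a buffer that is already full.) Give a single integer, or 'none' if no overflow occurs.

After op 1 (write(1)): arr=[1 _ _ _] head=0 tail=1 count=1
After op 2 (peek()): arr=[1 _ _ _] head=0 tail=1 count=1
After op 3 (read()): arr=[1 _ _ _] head=1 tail=1 count=0
After op 4 (write(2)): arr=[1 2 _ _] head=1 tail=2 count=1
After op 5 (read()): arr=[1 2 _ _] head=2 tail=2 count=0
After op 6 (write(8)): arr=[1 2 8 _] head=2 tail=3 count=1
After op 7 (read()): arr=[1 2 8 _] head=3 tail=3 count=0
After op 8 (write(17)): arr=[1 2 8 17] head=3 tail=0 count=1
After op 9 (write(13)): arr=[13 2 8 17] head=3 tail=1 count=2
After op 10 (write(15)): arr=[13 15 8 17] head=3 tail=2 count=3
After op 11 (write(18)): arr=[13 15 18 17] head=3 tail=3 count=4
After op 12 (write(16)): arr=[13 15 18 16] head=0 tail=0 count=4

Answer: 12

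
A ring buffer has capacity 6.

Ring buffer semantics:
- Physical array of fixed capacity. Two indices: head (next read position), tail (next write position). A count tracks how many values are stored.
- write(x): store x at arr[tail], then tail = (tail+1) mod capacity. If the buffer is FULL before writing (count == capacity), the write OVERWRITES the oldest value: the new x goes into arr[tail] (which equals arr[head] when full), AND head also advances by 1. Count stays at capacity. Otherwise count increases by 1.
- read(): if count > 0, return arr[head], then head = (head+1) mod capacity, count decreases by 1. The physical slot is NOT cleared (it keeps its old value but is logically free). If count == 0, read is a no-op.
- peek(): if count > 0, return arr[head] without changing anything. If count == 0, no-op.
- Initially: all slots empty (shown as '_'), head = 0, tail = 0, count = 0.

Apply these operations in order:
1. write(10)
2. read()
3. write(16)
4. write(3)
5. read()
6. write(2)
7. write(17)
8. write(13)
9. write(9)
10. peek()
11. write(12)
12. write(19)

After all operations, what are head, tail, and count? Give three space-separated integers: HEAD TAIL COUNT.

Answer: 3 3 6

Derivation:
After op 1 (write(10)): arr=[10 _ _ _ _ _] head=0 tail=1 count=1
After op 2 (read()): arr=[10 _ _ _ _ _] head=1 tail=1 count=0
After op 3 (write(16)): arr=[10 16 _ _ _ _] head=1 tail=2 count=1
After op 4 (write(3)): arr=[10 16 3 _ _ _] head=1 tail=3 count=2
After op 5 (read()): arr=[10 16 3 _ _ _] head=2 tail=3 count=1
After op 6 (write(2)): arr=[10 16 3 2 _ _] head=2 tail=4 count=2
After op 7 (write(17)): arr=[10 16 3 2 17 _] head=2 tail=5 count=3
After op 8 (write(13)): arr=[10 16 3 2 17 13] head=2 tail=0 count=4
After op 9 (write(9)): arr=[9 16 3 2 17 13] head=2 tail=1 count=5
After op 10 (peek()): arr=[9 16 3 2 17 13] head=2 tail=1 count=5
After op 11 (write(12)): arr=[9 12 3 2 17 13] head=2 tail=2 count=6
After op 12 (write(19)): arr=[9 12 19 2 17 13] head=3 tail=3 count=6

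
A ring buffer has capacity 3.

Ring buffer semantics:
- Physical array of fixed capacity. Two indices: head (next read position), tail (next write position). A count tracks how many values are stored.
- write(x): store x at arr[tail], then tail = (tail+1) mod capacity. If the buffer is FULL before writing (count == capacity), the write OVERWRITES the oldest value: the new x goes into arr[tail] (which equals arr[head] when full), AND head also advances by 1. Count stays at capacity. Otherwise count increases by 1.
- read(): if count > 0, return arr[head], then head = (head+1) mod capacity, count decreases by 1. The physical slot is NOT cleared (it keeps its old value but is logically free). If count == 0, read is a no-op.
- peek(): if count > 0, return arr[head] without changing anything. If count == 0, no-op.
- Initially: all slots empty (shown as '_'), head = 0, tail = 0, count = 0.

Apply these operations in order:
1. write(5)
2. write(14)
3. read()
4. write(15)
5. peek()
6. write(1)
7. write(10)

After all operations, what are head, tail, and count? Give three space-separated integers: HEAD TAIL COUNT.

Answer: 2 2 3

Derivation:
After op 1 (write(5)): arr=[5 _ _] head=0 tail=1 count=1
After op 2 (write(14)): arr=[5 14 _] head=0 tail=2 count=2
After op 3 (read()): arr=[5 14 _] head=1 tail=2 count=1
After op 4 (write(15)): arr=[5 14 15] head=1 tail=0 count=2
After op 5 (peek()): arr=[5 14 15] head=1 tail=0 count=2
After op 6 (write(1)): arr=[1 14 15] head=1 tail=1 count=3
After op 7 (write(10)): arr=[1 10 15] head=2 tail=2 count=3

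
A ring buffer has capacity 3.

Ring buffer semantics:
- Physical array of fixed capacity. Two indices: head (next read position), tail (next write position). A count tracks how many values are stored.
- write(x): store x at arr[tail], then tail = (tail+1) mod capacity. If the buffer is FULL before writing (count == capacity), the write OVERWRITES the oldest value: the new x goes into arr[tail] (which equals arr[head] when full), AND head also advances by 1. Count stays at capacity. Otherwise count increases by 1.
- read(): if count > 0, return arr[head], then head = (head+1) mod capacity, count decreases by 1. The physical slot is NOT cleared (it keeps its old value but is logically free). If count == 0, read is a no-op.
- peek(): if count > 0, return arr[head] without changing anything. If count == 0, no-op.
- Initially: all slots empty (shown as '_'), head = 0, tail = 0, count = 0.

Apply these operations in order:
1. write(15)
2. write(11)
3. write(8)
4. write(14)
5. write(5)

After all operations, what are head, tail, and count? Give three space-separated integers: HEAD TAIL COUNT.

After op 1 (write(15)): arr=[15 _ _] head=0 tail=1 count=1
After op 2 (write(11)): arr=[15 11 _] head=0 tail=2 count=2
After op 3 (write(8)): arr=[15 11 8] head=0 tail=0 count=3
After op 4 (write(14)): arr=[14 11 8] head=1 tail=1 count=3
After op 5 (write(5)): arr=[14 5 8] head=2 tail=2 count=3

Answer: 2 2 3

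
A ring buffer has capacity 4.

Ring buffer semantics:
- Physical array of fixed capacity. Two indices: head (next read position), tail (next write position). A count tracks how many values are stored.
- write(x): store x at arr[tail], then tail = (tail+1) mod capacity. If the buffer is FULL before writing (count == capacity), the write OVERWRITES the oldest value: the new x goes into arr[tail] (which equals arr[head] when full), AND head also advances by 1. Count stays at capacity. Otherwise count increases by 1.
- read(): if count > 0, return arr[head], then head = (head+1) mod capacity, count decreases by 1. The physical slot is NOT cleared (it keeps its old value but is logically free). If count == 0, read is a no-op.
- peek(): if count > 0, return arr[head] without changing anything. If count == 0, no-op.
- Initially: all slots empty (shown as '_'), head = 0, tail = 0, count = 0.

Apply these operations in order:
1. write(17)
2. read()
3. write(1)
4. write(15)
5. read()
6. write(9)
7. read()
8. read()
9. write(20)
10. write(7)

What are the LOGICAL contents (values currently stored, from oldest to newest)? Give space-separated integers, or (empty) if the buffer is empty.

Answer: 20 7

Derivation:
After op 1 (write(17)): arr=[17 _ _ _] head=0 tail=1 count=1
After op 2 (read()): arr=[17 _ _ _] head=1 tail=1 count=0
After op 3 (write(1)): arr=[17 1 _ _] head=1 tail=2 count=1
After op 4 (write(15)): arr=[17 1 15 _] head=1 tail=3 count=2
After op 5 (read()): arr=[17 1 15 _] head=2 tail=3 count=1
After op 6 (write(9)): arr=[17 1 15 9] head=2 tail=0 count=2
After op 7 (read()): arr=[17 1 15 9] head=3 tail=0 count=1
After op 8 (read()): arr=[17 1 15 9] head=0 tail=0 count=0
After op 9 (write(20)): arr=[20 1 15 9] head=0 tail=1 count=1
After op 10 (write(7)): arr=[20 7 15 9] head=0 tail=2 count=2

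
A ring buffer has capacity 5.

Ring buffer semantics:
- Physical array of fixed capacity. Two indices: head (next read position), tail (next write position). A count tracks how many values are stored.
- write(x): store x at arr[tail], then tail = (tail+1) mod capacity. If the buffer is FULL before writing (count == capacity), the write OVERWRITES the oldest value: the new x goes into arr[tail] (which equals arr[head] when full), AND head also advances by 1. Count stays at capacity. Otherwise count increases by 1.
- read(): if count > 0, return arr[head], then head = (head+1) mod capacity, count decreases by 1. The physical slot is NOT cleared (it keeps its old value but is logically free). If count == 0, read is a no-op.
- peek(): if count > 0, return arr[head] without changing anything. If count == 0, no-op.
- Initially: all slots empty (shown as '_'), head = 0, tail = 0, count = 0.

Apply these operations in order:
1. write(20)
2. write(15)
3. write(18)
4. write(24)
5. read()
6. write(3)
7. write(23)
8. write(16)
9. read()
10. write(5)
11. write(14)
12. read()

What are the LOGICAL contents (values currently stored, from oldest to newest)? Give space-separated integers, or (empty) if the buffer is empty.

After op 1 (write(20)): arr=[20 _ _ _ _] head=0 tail=1 count=1
After op 2 (write(15)): arr=[20 15 _ _ _] head=0 tail=2 count=2
After op 3 (write(18)): arr=[20 15 18 _ _] head=0 tail=3 count=3
After op 4 (write(24)): arr=[20 15 18 24 _] head=0 tail=4 count=4
After op 5 (read()): arr=[20 15 18 24 _] head=1 tail=4 count=3
After op 6 (write(3)): arr=[20 15 18 24 3] head=1 tail=0 count=4
After op 7 (write(23)): arr=[23 15 18 24 3] head=1 tail=1 count=5
After op 8 (write(16)): arr=[23 16 18 24 3] head=2 tail=2 count=5
After op 9 (read()): arr=[23 16 18 24 3] head=3 tail=2 count=4
After op 10 (write(5)): arr=[23 16 5 24 3] head=3 tail=3 count=5
After op 11 (write(14)): arr=[23 16 5 14 3] head=4 tail=4 count=5
After op 12 (read()): arr=[23 16 5 14 3] head=0 tail=4 count=4

Answer: 23 16 5 14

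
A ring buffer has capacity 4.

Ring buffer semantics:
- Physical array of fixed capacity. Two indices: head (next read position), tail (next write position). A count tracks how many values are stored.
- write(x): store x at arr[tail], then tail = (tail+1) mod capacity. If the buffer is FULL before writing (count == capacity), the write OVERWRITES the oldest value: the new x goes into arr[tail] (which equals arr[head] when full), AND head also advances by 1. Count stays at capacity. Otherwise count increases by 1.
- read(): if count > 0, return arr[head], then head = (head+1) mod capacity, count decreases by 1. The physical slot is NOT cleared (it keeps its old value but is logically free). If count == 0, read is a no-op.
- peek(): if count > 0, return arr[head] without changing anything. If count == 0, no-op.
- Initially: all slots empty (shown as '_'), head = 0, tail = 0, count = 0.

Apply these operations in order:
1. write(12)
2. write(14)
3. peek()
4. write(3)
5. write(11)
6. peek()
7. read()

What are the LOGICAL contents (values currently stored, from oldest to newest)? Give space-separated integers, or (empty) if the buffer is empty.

After op 1 (write(12)): arr=[12 _ _ _] head=0 tail=1 count=1
After op 2 (write(14)): arr=[12 14 _ _] head=0 tail=2 count=2
After op 3 (peek()): arr=[12 14 _ _] head=0 tail=2 count=2
After op 4 (write(3)): arr=[12 14 3 _] head=0 tail=3 count=3
After op 5 (write(11)): arr=[12 14 3 11] head=0 tail=0 count=4
After op 6 (peek()): arr=[12 14 3 11] head=0 tail=0 count=4
After op 7 (read()): arr=[12 14 3 11] head=1 tail=0 count=3

Answer: 14 3 11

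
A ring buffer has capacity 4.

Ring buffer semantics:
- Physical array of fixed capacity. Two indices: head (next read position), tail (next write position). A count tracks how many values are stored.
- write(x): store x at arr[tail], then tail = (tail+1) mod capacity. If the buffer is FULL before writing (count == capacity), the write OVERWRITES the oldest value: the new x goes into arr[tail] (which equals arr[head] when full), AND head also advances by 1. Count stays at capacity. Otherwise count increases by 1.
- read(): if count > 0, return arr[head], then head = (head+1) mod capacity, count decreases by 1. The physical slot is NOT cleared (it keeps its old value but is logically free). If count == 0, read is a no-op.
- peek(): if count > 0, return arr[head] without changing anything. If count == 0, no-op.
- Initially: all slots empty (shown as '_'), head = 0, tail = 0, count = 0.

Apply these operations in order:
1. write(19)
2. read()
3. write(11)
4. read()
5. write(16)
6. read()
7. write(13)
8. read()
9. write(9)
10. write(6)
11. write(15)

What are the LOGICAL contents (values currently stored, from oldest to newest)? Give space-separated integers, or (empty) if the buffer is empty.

After op 1 (write(19)): arr=[19 _ _ _] head=0 tail=1 count=1
After op 2 (read()): arr=[19 _ _ _] head=1 tail=1 count=0
After op 3 (write(11)): arr=[19 11 _ _] head=1 tail=2 count=1
After op 4 (read()): arr=[19 11 _ _] head=2 tail=2 count=0
After op 5 (write(16)): arr=[19 11 16 _] head=2 tail=3 count=1
After op 6 (read()): arr=[19 11 16 _] head=3 tail=3 count=0
After op 7 (write(13)): arr=[19 11 16 13] head=3 tail=0 count=1
After op 8 (read()): arr=[19 11 16 13] head=0 tail=0 count=0
After op 9 (write(9)): arr=[9 11 16 13] head=0 tail=1 count=1
After op 10 (write(6)): arr=[9 6 16 13] head=0 tail=2 count=2
After op 11 (write(15)): arr=[9 6 15 13] head=0 tail=3 count=3

Answer: 9 6 15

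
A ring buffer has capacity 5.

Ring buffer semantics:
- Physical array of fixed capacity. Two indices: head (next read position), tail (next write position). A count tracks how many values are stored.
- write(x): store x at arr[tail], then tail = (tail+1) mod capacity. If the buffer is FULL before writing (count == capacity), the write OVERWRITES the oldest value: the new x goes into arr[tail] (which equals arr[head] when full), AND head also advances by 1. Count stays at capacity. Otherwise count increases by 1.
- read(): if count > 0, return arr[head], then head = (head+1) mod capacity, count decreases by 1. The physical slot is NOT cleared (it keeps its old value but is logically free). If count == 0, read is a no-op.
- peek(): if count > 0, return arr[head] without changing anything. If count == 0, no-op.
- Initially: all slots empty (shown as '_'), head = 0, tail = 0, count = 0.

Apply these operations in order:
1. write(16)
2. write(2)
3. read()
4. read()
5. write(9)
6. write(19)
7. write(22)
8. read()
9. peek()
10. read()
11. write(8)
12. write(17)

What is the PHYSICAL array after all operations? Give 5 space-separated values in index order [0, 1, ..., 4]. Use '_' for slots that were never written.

Answer: 8 17 9 19 22

Derivation:
After op 1 (write(16)): arr=[16 _ _ _ _] head=0 tail=1 count=1
After op 2 (write(2)): arr=[16 2 _ _ _] head=0 tail=2 count=2
After op 3 (read()): arr=[16 2 _ _ _] head=1 tail=2 count=1
After op 4 (read()): arr=[16 2 _ _ _] head=2 tail=2 count=0
After op 5 (write(9)): arr=[16 2 9 _ _] head=2 tail=3 count=1
After op 6 (write(19)): arr=[16 2 9 19 _] head=2 tail=4 count=2
After op 7 (write(22)): arr=[16 2 9 19 22] head=2 tail=0 count=3
After op 8 (read()): arr=[16 2 9 19 22] head=3 tail=0 count=2
After op 9 (peek()): arr=[16 2 9 19 22] head=3 tail=0 count=2
After op 10 (read()): arr=[16 2 9 19 22] head=4 tail=0 count=1
After op 11 (write(8)): arr=[8 2 9 19 22] head=4 tail=1 count=2
After op 12 (write(17)): arr=[8 17 9 19 22] head=4 tail=2 count=3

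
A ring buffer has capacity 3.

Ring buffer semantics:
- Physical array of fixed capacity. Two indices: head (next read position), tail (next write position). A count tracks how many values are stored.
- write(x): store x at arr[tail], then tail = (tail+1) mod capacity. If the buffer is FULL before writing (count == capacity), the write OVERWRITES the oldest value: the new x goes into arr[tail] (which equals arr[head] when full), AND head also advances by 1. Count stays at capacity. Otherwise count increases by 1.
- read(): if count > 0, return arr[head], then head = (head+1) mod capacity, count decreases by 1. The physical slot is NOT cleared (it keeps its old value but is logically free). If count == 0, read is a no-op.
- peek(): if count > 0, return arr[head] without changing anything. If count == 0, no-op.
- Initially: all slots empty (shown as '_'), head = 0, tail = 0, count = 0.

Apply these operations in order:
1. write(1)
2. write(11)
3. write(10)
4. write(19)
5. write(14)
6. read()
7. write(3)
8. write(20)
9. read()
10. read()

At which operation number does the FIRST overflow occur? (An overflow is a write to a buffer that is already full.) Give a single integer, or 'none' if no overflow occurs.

Answer: 4

Derivation:
After op 1 (write(1)): arr=[1 _ _] head=0 tail=1 count=1
After op 2 (write(11)): arr=[1 11 _] head=0 tail=2 count=2
After op 3 (write(10)): arr=[1 11 10] head=0 tail=0 count=3
After op 4 (write(19)): arr=[19 11 10] head=1 tail=1 count=3
After op 5 (write(14)): arr=[19 14 10] head=2 tail=2 count=3
After op 6 (read()): arr=[19 14 10] head=0 tail=2 count=2
After op 7 (write(3)): arr=[19 14 3] head=0 tail=0 count=3
After op 8 (write(20)): arr=[20 14 3] head=1 tail=1 count=3
After op 9 (read()): arr=[20 14 3] head=2 tail=1 count=2
After op 10 (read()): arr=[20 14 3] head=0 tail=1 count=1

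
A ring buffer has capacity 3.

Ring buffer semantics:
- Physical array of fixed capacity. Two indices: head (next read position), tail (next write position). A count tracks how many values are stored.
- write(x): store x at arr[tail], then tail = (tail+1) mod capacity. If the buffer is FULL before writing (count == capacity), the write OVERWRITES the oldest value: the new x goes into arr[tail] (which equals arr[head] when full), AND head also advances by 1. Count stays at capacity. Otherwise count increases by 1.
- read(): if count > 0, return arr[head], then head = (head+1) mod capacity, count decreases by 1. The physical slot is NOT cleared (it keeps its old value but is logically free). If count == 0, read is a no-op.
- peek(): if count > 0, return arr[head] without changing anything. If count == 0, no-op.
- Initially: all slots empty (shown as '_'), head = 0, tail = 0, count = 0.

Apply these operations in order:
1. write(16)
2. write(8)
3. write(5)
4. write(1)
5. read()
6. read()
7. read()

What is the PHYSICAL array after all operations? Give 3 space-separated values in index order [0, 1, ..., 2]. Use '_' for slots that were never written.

Answer: 1 8 5

Derivation:
After op 1 (write(16)): arr=[16 _ _] head=0 tail=1 count=1
After op 2 (write(8)): arr=[16 8 _] head=0 tail=2 count=2
After op 3 (write(5)): arr=[16 8 5] head=0 tail=0 count=3
After op 4 (write(1)): arr=[1 8 5] head=1 tail=1 count=3
After op 5 (read()): arr=[1 8 5] head=2 tail=1 count=2
After op 6 (read()): arr=[1 8 5] head=0 tail=1 count=1
After op 7 (read()): arr=[1 8 5] head=1 tail=1 count=0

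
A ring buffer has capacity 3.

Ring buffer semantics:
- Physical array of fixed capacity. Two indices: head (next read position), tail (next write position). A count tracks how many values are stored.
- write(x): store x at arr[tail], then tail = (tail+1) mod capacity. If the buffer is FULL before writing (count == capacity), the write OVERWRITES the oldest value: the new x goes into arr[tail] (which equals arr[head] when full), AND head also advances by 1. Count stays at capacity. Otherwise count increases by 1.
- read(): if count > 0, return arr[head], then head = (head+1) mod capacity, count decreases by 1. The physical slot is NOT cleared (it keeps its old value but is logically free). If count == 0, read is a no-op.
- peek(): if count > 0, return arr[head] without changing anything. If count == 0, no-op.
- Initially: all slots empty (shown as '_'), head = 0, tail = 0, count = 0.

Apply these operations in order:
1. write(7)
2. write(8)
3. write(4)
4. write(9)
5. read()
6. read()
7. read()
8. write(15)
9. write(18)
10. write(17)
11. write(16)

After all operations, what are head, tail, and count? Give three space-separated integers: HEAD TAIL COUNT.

After op 1 (write(7)): arr=[7 _ _] head=0 tail=1 count=1
After op 2 (write(8)): arr=[7 8 _] head=0 tail=2 count=2
After op 3 (write(4)): arr=[7 8 4] head=0 tail=0 count=3
After op 4 (write(9)): arr=[9 8 4] head=1 tail=1 count=3
After op 5 (read()): arr=[9 8 4] head=2 tail=1 count=2
After op 6 (read()): arr=[9 8 4] head=0 tail=1 count=1
After op 7 (read()): arr=[9 8 4] head=1 tail=1 count=0
After op 8 (write(15)): arr=[9 15 4] head=1 tail=2 count=1
After op 9 (write(18)): arr=[9 15 18] head=1 tail=0 count=2
After op 10 (write(17)): arr=[17 15 18] head=1 tail=1 count=3
After op 11 (write(16)): arr=[17 16 18] head=2 tail=2 count=3

Answer: 2 2 3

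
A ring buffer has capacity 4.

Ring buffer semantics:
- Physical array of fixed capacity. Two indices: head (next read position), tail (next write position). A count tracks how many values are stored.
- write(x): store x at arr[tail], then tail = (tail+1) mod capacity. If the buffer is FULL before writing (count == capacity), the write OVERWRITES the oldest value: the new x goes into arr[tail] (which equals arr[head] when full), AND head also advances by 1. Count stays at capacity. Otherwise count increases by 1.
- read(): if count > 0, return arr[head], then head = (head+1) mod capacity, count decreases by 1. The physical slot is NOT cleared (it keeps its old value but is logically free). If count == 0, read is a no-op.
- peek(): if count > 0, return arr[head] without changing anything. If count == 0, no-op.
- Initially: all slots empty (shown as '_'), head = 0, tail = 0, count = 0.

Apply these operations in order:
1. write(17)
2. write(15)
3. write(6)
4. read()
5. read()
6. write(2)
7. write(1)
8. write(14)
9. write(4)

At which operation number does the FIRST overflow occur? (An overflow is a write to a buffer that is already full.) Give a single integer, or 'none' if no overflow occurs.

Answer: 9

Derivation:
After op 1 (write(17)): arr=[17 _ _ _] head=0 tail=1 count=1
After op 2 (write(15)): arr=[17 15 _ _] head=0 tail=2 count=2
After op 3 (write(6)): arr=[17 15 6 _] head=0 tail=3 count=3
After op 4 (read()): arr=[17 15 6 _] head=1 tail=3 count=2
After op 5 (read()): arr=[17 15 6 _] head=2 tail=3 count=1
After op 6 (write(2)): arr=[17 15 6 2] head=2 tail=0 count=2
After op 7 (write(1)): arr=[1 15 6 2] head=2 tail=1 count=3
After op 8 (write(14)): arr=[1 14 6 2] head=2 tail=2 count=4
After op 9 (write(4)): arr=[1 14 4 2] head=3 tail=3 count=4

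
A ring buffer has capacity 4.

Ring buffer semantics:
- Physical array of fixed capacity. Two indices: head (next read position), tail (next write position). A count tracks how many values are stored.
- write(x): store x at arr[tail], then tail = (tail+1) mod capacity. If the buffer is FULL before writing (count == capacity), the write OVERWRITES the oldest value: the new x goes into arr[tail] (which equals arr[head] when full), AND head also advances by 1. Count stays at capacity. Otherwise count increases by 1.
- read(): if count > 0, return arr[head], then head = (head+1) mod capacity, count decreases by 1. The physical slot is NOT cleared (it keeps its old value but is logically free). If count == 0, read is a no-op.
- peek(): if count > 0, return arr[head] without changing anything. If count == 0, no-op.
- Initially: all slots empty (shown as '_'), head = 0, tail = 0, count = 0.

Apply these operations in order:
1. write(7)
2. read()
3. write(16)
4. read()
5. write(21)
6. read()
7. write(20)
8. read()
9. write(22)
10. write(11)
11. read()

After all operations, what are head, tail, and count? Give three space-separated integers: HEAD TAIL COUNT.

Answer: 1 2 1

Derivation:
After op 1 (write(7)): arr=[7 _ _ _] head=0 tail=1 count=1
After op 2 (read()): arr=[7 _ _ _] head=1 tail=1 count=0
After op 3 (write(16)): arr=[7 16 _ _] head=1 tail=2 count=1
After op 4 (read()): arr=[7 16 _ _] head=2 tail=2 count=0
After op 5 (write(21)): arr=[7 16 21 _] head=2 tail=3 count=1
After op 6 (read()): arr=[7 16 21 _] head=3 tail=3 count=0
After op 7 (write(20)): arr=[7 16 21 20] head=3 tail=0 count=1
After op 8 (read()): arr=[7 16 21 20] head=0 tail=0 count=0
After op 9 (write(22)): arr=[22 16 21 20] head=0 tail=1 count=1
After op 10 (write(11)): arr=[22 11 21 20] head=0 tail=2 count=2
After op 11 (read()): arr=[22 11 21 20] head=1 tail=2 count=1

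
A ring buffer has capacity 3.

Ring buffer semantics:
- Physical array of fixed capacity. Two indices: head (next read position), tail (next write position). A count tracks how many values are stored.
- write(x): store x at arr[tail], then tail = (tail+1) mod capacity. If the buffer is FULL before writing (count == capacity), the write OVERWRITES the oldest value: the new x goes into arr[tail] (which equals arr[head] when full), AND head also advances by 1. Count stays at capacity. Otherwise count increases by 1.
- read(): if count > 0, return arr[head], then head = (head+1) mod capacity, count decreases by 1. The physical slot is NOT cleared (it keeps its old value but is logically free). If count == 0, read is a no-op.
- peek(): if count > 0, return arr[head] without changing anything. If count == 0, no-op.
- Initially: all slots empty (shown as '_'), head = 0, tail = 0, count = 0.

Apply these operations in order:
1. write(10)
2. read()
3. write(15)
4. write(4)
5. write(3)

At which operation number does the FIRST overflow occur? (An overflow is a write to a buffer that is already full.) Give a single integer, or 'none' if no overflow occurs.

After op 1 (write(10)): arr=[10 _ _] head=0 tail=1 count=1
After op 2 (read()): arr=[10 _ _] head=1 tail=1 count=0
After op 3 (write(15)): arr=[10 15 _] head=1 tail=2 count=1
After op 4 (write(4)): arr=[10 15 4] head=1 tail=0 count=2
After op 5 (write(3)): arr=[3 15 4] head=1 tail=1 count=3

Answer: none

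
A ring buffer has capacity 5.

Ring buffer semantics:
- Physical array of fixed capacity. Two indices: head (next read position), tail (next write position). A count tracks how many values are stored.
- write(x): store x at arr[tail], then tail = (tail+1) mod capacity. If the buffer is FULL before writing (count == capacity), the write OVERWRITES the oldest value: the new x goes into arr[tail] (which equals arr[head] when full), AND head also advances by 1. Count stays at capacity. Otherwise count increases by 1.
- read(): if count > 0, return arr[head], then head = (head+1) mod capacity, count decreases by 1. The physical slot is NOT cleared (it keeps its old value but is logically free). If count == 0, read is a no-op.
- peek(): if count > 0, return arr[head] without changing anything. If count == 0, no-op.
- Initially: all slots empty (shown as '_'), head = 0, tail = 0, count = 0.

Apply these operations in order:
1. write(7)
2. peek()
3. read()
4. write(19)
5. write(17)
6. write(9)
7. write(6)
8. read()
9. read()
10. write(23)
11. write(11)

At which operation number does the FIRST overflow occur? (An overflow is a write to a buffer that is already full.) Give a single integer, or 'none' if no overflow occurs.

Answer: none

Derivation:
After op 1 (write(7)): arr=[7 _ _ _ _] head=0 tail=1 count=1
After op 2 (peek()): arr=[7 _ _ _ _] head=0 tail=1 count=1
After op 3 (read()): arr=[7 _ _ _ _] head=1 tail=1 count=0
After op 4 (write(19)): arr=[7 19 _ _ _] head=1 tail=2 count=1
After op 5 (write(17)): arr=[7 19 17 _ _] head=1 tail=3 count=2
After op 6 (write(9)): arr=[7 19 17 9 _] head=1 tail=4 count=3
After op 7 (write(6)): arr=[7 19 17 9 6] head=1 tail=0 count=4
After op 8 (read()): arr=[7 19 17 9 6] head=2 tail=0 count=3
After op 9 (read()): arr=[7 19 17 9 6] head=3 tail=0 count=2
After op 10 (write(23)): arr=[23 19 17 9 6] head=3 tail=1 count=3
After op 11 (write(11)): arr=[23 11 17 9 6] head=3 tail=2 count=4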